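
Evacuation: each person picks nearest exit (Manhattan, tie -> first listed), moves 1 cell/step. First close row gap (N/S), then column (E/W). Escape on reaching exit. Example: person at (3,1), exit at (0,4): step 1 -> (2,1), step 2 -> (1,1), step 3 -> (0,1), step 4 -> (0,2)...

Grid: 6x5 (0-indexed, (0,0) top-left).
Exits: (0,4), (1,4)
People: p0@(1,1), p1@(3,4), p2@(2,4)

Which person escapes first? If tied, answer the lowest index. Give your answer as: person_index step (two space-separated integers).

Answer: 2 1

Derivation:
Step 1: p0:(1,1)->(1,2) | p1:(3,4)->(2,4) | p2:(2,4)->(1,4)->EXIT
Step 2: p0:(1,2)->(1,3) | p1:(2,4)->(1,4)->EXIT | p2:escaped
Step 3: p0:(1,3)->(1,4)->EXIT | p1:escaped | p2:escaped
Exit steps: [3, 2, 1]
First to escape: p2 at step 1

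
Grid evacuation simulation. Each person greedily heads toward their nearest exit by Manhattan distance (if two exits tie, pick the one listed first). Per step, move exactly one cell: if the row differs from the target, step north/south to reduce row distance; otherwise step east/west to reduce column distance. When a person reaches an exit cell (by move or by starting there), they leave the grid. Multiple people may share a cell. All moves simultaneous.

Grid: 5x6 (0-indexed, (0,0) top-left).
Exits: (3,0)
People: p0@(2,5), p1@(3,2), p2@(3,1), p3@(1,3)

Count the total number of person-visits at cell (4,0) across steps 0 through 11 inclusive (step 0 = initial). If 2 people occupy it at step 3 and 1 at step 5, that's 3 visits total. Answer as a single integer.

Step 0: p0@(2,5) p1@(3,2) p2@(3,1) p3@(1,3) -> at (4,0): 0 [-], cum=0
Step 1: p0@(3,5) p1@(3,1) p2@ESC p3@(2,3) -> at (4,0): 0 [-], cum=0
Step 2: p0@(3,4) p1@ESC p2@ESC p3@(3,3) -> at (4,0): 0 [-], cum=0
Step 3: p0@(3,3) p1@ESC p2@ESC p3@(3,2) -> at (4,0): 0 [-], cum=0
Step 4: p0@(3,2) p1@ESC p2@ESC p3@(3,1) -> at (4,0): 0 [-], cum=0
Step 5: p0@(3,1) p1@ESC p2@ESC p3@ESC -> at (4,0): 0 [-], cum=0
Step 6: p0@ESC p1@ESC p2@ESC p3@ESC -> at (4,0): 0 [-], cum=0
Total visits = 0

Answer: 0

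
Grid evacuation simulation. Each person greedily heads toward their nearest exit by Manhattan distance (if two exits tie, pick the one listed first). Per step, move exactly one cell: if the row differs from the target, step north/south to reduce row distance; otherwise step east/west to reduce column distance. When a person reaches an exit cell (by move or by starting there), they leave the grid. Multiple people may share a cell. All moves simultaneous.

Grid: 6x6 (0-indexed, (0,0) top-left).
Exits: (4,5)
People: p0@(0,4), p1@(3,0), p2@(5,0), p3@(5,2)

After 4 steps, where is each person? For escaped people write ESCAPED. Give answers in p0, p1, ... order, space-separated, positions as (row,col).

Step 1: p0:(0,4)->(1,4) | p1:(3,0)->(4,0) | p2:(5,0)->(4,0) | p3:(5,2)->(4,2)
Step 2: p0:(1,4)->(2,4) | p1:(4,0)->(4,1) | p2:(4,0)->(4,1) | p3:(4,2)->(4,3)
Step 3: p0:(2,4)->(3,4) | p1:(4,1)->(4,2) | p2:(4,1)->(4,2) | p3:(4,3)->(4,4)
Step 4: p0:(3,4)->(4,4) | p1:(4,2)->(4,3) | p2:(4,2)->(4,3) | p3:(4,4)->(4,5)->EXIT

(4,4) (4,3) (4,3) ESCAPED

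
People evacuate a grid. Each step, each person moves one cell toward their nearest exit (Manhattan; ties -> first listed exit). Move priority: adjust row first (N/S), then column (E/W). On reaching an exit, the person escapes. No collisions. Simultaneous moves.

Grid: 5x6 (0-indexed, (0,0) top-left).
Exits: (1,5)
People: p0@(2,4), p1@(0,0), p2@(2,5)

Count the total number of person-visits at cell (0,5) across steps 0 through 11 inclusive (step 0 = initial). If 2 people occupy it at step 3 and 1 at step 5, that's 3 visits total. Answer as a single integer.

Answer: 0

Derivation:
Step 0: p0@(2,4) p1@(0,0) p2@(2,5) -> at (0,5): 0 [-], cum=0
Step 1: p0@(1,4) p1@(1,0) p2@ESC -> at (0,5): 0 [-], cum=0
Step 2: p0@ESC p1@(1,1) p2@ESC -> at (0,5): 0 [-], cum=0
Step 3: p0@ESC p1@(1,2) p2@ESC -> at (0,5): 0 [-], cum=0
Step 4: p0@ESC p1@(1,3) p2@ESC -> at (0,5): 0 [-], cum=0
Step 5: p0@ESC p1@(1,4) p2@ESC -> at (0,5): 0 [-], cum=0
Step 6: p0@ESC p1@ESC p2@ESC -> at (0,5): 0 [-], cum=0
Total visits = 0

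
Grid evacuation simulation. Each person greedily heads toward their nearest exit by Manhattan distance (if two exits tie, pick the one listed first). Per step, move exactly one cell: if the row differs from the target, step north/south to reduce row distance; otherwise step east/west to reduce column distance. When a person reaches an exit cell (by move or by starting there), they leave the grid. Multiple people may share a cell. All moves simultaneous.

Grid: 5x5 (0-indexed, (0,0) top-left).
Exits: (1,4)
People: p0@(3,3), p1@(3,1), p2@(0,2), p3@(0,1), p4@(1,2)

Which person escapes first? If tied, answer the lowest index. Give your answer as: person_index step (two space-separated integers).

Answer: 4 2

Derivation:
Step 1: p0:(3,3)->(2,3) | p1:(3,1)->(2,1) | p2:(0,2)->(1,2) | p3:(0,1)->(1,1) | p4:(1,2)->(1,3)
Step 2: p0:(2,3)->(1,3) | p1:(2,1)->(1,1) | p2:(1,2)->(1,3) | p3:(1,1)->(1,2) | p4:(1,3)->(1,4)->EXIT
Step 3: p0:(1,3)->(1,4)->EXIT | p1:(1,1)->(1,2) | p2:(1,3)->(1,4)->EXIT | p3:(1,2)->(1,3) | p4:escaped
Step 4: p0:escaped | p1:(1,2)->(1,3) | p2:escaped | p3:(1,3)->(1,4)->EXIT | p4:escaped
Step 5: p0:escaped | p1:(1,3)->(1,4)->EXIT | p2:escaped | p3:escaped | p4:escaped
Exit steps: [3, 5, 3, 4, 2]
First to escape: p4 at step 2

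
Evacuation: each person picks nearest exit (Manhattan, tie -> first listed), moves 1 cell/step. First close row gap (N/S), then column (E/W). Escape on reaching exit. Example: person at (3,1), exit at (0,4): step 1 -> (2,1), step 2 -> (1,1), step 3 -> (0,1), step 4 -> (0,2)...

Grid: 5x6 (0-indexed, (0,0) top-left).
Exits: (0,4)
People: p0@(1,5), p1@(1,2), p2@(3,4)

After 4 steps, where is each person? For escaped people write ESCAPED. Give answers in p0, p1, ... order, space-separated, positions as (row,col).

Step 1: p0:(1,5)->(0,5) | p1:(1,2)->(0,2) | p2:(3,4)->(2,4)
Step 2: p0:(0,5)->(0,4)->EXIT | p1:(0,2)->(0,3) | p2:(2,4)->(1,4)
Step 3: p0:escaped | p1:(0,3)->(0,4)->EXIT | p2:(1,4)->(0,4)->EXIT

ESCAPED ESCAPED ESCAPED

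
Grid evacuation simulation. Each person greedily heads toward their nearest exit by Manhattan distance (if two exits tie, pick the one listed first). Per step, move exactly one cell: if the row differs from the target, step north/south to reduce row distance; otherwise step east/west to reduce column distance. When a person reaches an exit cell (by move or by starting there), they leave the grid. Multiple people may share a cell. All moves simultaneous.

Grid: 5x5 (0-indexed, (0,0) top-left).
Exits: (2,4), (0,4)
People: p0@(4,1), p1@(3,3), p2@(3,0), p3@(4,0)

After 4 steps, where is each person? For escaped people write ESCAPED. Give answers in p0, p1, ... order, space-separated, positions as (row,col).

Step 1: p0:(4,1)->(3,1) | p1:(3,3)->(2,3) | p2:(3,0)->(2,0) | p3:(4,0)->(3,0)
Step 2: p0:(3,1)->(2,1) | p1:(2,3)->(2,4)->EXIT | p2:(2,0)->(2,1) | p3:(3,0)->(2,0)
Step 3: p0:(2,1)->(2,2) | p1:escaped | p2:(2,1)->(2,2) | p3:(2,0)->(2,1)
Step 4: p0:(2,2)->(2,3) | p1:escaped | p2:(2,2)->(2,3) | p3:(2,1)->(2,2)

(2,3) ESCAPED (2,3) (2,2)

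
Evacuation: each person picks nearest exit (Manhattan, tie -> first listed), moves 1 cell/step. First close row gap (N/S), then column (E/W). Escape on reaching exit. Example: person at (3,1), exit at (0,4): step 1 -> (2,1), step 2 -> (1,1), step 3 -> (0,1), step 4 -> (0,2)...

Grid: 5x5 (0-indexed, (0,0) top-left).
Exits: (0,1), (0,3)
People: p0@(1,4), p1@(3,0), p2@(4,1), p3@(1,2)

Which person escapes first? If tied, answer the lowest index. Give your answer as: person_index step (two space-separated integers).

Step 1: p0:(1,4)->(0,4) | p1:(3,0)->(2,0) | p2:(4,1)->(3,1) | p3:(1,2)->(0,2)
Step 2: p0:(0,4)->(0,3)->EXIT | p1:(2,0)->(1,0) | p2:(3,1)->(2,1) | p3:(0,2)->(0,1)->EXIT
Step 3: p0:escaped | p1:(1,0)->(0,0) | p2:(2,1)->(1,1) | p3:escaped
Step 4: p0:escaped | p1:(0,0)->(0,1)->EXIT | p2:(1,1)->(0,1)->EXIT | p3:escaped
Exit steps: [2, 4, 4, 2]
First to escape: p0 at step 2

Answer: 0 2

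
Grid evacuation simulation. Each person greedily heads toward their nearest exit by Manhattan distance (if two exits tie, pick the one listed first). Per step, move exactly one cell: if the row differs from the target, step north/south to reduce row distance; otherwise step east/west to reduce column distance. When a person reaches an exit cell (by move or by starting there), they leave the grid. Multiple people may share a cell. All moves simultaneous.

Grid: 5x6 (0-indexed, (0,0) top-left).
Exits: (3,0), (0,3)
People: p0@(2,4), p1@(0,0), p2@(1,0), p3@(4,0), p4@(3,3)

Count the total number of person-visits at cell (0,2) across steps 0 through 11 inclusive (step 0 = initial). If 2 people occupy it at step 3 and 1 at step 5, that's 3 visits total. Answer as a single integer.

Step 0: p0@(2,4) p1@(0,0) p2@(1,0) p3@(4,0) p4@(3,3) -> at (0,2): 0 [-], cum=0
Step 1: p0@(1,4) p1@(1,0) p2@(2,0) p3@ESC p4@(3,2) -> at (0,2): 0 [-], cum=0
Step 2: p0@(0,4) p1@(2,0) p2@ESC p3@ESC p4@(3,1) -> at (0,2): 0 [-], cum=0
Step 3: p0@ESC p1@ESC p2@ESC p3@ESC p4@ESC -> at (0,2): 0 [-], cum=0
Total visits = 0

Answer: 0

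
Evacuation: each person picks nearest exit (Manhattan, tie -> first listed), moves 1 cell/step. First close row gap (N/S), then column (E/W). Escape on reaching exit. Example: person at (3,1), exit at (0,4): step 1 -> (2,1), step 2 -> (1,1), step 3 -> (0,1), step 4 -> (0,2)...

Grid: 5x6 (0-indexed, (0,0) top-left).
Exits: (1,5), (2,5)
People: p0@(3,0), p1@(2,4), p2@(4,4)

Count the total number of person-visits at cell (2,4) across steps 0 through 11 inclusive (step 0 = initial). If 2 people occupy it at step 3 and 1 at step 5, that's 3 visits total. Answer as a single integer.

Step 0: p0@(3,0) p1@(2,4) p2@(4,4) -> at (2,4): 1 [p1], cum=1
Step 1: p0@(2,0) p1@ESC p2@(3,4) -> at (2,4): 0 [-], cum=1
Step 2: p0@(2,1) p1@ESC p2@(2,4) -> at (2,4): 1 [p2], cum=2
Step 3: p0@(2,2) p1@ESC p2@ESC -> at (2,4): 0 [-], cum=2
Step 4: p0@(2,3) p1@ESC p2@ESC -> at (2,4): 0 [-], cum=2
Step 5: p0@(2,4) p1@ESC p2@ESC -> at (2,4): 1 [p0], cum=3
Step 6: p0@ESC p1@ESC p2@ESC -> at (2,4): 0 [-], cum=3
Total visits = 3

Answer: 3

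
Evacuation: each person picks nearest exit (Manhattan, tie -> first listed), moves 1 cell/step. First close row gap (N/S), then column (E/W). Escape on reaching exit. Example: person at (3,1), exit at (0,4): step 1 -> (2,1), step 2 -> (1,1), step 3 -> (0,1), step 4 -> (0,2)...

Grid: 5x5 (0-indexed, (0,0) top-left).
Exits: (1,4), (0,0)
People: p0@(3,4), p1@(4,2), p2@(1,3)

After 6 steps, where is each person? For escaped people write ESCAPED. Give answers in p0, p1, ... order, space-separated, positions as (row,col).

Step 1: p0:(3,4)->(2,4) | p1:(4,2)->(3,2) | p2:(1,3)->(1,4)->EXIT
Step 2: p0:(2,4)->(1,4)->EXIT | p1:(3,2)->(2,2) | p2:escaped
Step 3: p0:escaped | p1:(2,2)->(1,2) | p2:escaped
Step 4: p0:escaped | p1:(1,2)->(1,3) | p2:escaped
Step 5: p0:escaped | p1:(1,3)->(1,4)->EXIT | p2:escaped

ESCAPED ESCAPED ESCAPED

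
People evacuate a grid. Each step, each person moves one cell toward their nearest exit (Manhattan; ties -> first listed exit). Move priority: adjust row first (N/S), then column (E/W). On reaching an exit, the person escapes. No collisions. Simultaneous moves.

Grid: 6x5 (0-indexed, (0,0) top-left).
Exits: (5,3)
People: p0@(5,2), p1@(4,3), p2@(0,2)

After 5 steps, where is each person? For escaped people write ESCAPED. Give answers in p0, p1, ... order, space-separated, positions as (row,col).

Step 1: p0:(5,2)->(5,3)->EXIT | p1:(4,3)->(5,3)->EXIT | p2:(0,2)->(1,2)
Step 2: p0:escaped | p1:escaped | p2:(1,2)->(2,2)
Step 3: p0:escaped | p1:escaped | p2:(2,2)->(3,2)
Step 4: p0:escaped | p1:escaped | p2:(3,2)->(4,2)
Step 5: p0:escaped | p1:escaped | p2:(4,2)->(5,2)

ESCAPED ESCAPED (5,2)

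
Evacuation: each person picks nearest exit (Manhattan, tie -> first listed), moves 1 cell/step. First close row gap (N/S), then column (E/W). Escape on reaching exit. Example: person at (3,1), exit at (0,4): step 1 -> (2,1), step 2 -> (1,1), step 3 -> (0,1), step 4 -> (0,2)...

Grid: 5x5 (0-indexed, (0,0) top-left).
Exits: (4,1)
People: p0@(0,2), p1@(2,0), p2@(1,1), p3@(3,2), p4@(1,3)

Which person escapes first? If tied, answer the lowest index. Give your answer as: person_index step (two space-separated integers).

Step 1: p0:(0,2)->(1,2) | p1:(2,0)->(3,0) | p2:(1,1)->(2,1) | p3:(3,2)->(4,2) | p4:(1,3)->(2,3)
Step 2: p0:(1,2)->(2,2) | p1:(3,0)->(4,0) | p2:(2,1)->(3,1) | p3:(4,2)->(4,1)->EXIT | p4:(2,3)->(3,3)
Step 3: p0:(2,2)->(3,2) | p1:(4,0)->(4,1)->EXIT | p2:(3,1)->(4,1)->EXIT | p3:escaped | p4:(3,3)->(4,3)
Step 4: p0:(3,2)->(4,2) | p1:escaped | p2:escaped | p3:escaped | p4:(4,3)->(4,2)
Step 5: p0:(4,2)->(4,1)->EXIT | p1:escaped | p2:escaped | p3:escaped | p4:(4,2)->(4,1)->EXIT
Exit steps: [5, 3, 3, 2, 5]
First to escape: p3 at step 2

Answer: 3 2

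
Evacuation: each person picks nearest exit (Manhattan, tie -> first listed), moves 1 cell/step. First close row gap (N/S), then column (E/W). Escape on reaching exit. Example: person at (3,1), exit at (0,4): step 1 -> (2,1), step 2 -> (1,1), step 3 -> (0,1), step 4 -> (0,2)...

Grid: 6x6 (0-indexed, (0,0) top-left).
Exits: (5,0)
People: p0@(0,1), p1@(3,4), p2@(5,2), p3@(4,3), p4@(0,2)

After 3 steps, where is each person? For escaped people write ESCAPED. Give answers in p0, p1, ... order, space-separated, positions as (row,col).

Step 1: p0:(0,1)->(1,1) | p1:(3,4)->(4,4) | p2:(5,2)->(5,1) | p3:(4,3)->(5,3) | p4:(0,2)->(1,2)
Step 2: p0:(1,1)->(2,1) | p1:(4,4)->(5,4) | p2:(5,1)->(5,0)->EXIT | p3:(5,3)->(5,2) | p4:(1,2)->(2,2)
Step 3: p0:(2,1)->(3,1) | p1:(5,4)->(5,3) | p2:escaped | p3:(5,2)->(5,1) | p4:(2,2)->(3,2)

(3,1) (5,3) ESCAPED (5,1) (3,2)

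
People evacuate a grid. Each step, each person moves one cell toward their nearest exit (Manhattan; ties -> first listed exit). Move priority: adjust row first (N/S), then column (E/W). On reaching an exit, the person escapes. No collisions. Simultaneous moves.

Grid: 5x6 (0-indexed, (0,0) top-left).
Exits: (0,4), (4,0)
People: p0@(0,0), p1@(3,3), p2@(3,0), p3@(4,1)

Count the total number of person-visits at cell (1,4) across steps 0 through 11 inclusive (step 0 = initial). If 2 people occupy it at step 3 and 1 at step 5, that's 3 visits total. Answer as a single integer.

Step 0: p0@(0,0) p1@(3,3) p2@(3,0) p3@(4,1) -> at (1,4): 0 [-], cum=0
Step 1: p0@(0,1) p1@(2,3) p2@ESC p3@ESC -> at (1,4): 0 [-], cum=0
Step 2: p0@(0,2) p1@(1,3) p2@ESC p3@ESC -> at (1,4): 0 [-], cum=0
Step 3: p0@(0,3) p1@(0,3) p2@ESC p3@ESC -> at (1,4): 0 [-], cum=0
Step 4: p0@ESC p1@ESC p2@ESC p3@ESC -> at (1,4): 0 [-], cum=0
Total visits = 0

Answer: 0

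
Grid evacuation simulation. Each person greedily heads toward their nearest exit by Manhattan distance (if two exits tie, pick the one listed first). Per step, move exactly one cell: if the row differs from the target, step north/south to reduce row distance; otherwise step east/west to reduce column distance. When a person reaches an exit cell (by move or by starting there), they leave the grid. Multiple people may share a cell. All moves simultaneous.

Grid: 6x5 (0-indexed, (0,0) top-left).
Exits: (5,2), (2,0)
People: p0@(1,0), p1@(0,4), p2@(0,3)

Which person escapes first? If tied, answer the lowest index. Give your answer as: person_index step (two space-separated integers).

Step 1: p0:(1,0)->(2,0)->EXIT | p1:(0,4)->(1,4) | p2:(0,3)->(1,3)
Step 2: p0:escaped | p1:(1,4)->(2,4) | p2:(1,3)->(2,3)
Step 3: p0:escaped | p1:(2,4)->(2,3) | p2:(2,3)->(2,2)
Step 4: p0:escaped | p1:(2,3)->(2,2) | p2:(2,2)->(2,1)
Step 5: p0:escaped | p1:(2,2)->(2,1) | p2:(2,1)->(2,0)->EXIT
Step 6: p0:escaped | p1:(2,1)->(2,0)->EXIT | p2:escaped
Exit steps: [1, 6, 5]
First to escape: p0 at step 1

Answer: 0 1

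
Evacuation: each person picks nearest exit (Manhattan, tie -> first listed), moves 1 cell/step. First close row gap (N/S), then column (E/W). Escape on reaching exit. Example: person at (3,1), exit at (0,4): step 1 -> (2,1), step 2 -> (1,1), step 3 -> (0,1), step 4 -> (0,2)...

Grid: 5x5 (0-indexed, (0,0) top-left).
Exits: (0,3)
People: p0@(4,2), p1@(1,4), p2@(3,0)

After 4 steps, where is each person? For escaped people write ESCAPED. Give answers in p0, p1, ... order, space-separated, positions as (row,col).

Step 1: p0:(4,2)->(3,2) | p1:(1,4)->(0,4) | p2:(3,0)->(2,0)
Step 2: p0:(3,2)->(2,2) | p1:(0,4)->(0,3)->EXIT | p2:(2,0)->(1,0)
Step 3: p0:(2,2)->(1,2) | p1:escaped | p2:(1,0)->(0,0)
Step 4: p0:(1,2)->(0,2) | p1:escaped | p2:(0,0)->(0,1)

(0,2) ESCAPED (0,1)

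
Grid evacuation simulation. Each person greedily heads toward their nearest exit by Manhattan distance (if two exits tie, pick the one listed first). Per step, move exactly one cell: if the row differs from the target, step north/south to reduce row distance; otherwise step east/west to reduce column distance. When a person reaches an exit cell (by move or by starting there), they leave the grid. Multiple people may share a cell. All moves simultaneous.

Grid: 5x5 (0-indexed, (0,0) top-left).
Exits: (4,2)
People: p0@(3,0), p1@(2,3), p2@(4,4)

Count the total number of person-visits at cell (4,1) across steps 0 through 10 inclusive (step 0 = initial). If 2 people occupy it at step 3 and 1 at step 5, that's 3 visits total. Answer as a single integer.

Step 0: p0@(3,0) p1@(2,3) p2@(4,4) -> at (4,1): 0 [-], cum=0
Step 1: p0@(4,0) p1@(3,3) p2@(4,3) -> at (4,1): 0 [-], cum=0
Step 2: p0@(4,1) p1@(4,3) p2@ESC -> at (4,1): 1 [p0], cum=1
Step 3: p0@ESC p1@ESC p2@ESC -> at (4,1): 0 [-], cum=1
Total visits = 1

Answer: 1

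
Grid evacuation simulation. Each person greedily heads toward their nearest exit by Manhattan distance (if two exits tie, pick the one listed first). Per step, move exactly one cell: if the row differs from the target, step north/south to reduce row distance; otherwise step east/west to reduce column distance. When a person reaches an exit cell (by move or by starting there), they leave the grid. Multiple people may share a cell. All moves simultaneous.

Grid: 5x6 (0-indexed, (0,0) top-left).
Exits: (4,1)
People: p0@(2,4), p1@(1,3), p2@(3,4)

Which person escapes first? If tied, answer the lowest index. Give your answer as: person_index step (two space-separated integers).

Step 1: p0:(2,4)->(3,4) | p1:(1,3)->(2,3) | p2:(3,4)->(4,4)
Step 2: p0:(3,4)->(4,4) | p1:(2,3)->(3,3) | p2:(4,4)->(4,3)
Step 3: p0:(4,4)->(4,3) | p1:(3,3)->(4,3) | p2:(4,3)->(4,2)
Step 4: p0:(4,3)->(4,2) | p1:(4,3)->(4,2) | p2:(4,2)->(4,1)->EXIT
Step 5: p0:(4,2)->(4,1)->EXIT | p1:(4,2)->(4,1)->EXIT | p2:escaped
Exit steps: [5, 5, 4]
First to escape: p2 at step 4

Answer: 2 4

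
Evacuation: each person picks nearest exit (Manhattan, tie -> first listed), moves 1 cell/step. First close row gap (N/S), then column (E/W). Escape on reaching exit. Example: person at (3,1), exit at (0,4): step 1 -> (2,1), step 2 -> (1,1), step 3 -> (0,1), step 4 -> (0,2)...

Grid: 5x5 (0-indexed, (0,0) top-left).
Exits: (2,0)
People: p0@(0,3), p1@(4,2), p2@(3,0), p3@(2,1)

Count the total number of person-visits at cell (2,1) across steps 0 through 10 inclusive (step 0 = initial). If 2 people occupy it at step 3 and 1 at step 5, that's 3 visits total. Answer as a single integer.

Answer: 3

Derivation:
Step 0: p0@(0,3) p1@(4,2) p2@(3,0) p3@(2,1) -> at (2,1): 1 [p3], cum=1
Step 1: p0@(1,3) p1@(3,2) p2@ESC p3@ESC -> at (2,1): 0 [-], cum=1
Step 2: p0@(2,3) p1@(2,2) p2@ESC p3@ESC -> at (2,1): 0 [-], cum=1
Step 3: p0@(2,2) p1@(2,1) p2@ESC p3@ESC -> at (2,1): 1 [p1], cum=2
Step 4: p0@(2,1) p1@ESC p2@ESC p3@ESC -> at (2,1): 1 [p0], cum=3
Step 5: p0@ESC p1@ESC p2@ESC p3@ESC -> at (2,1): 0 [-], cum=3
Total visits = 3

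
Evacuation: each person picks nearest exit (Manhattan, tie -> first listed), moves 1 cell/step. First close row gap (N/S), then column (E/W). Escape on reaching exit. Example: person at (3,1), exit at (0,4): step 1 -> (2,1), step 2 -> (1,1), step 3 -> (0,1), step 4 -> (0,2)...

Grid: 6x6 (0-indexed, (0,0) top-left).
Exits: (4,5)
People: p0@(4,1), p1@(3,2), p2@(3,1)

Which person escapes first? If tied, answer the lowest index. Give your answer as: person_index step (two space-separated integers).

Answer: 0 4

Derivation:
Step 1: p0:(4,1)->(4,2) | p1:(3,2)->(4,2) | p2:(3,1)->(4,1)
Step 2: p0:(4,2)->(4,3) | p1:(4,2)->(4,3) | p2:(4,1)->(4,2)
Step 3: p0:(4,3)->(4,4) | p1:(4,3)->(4,4) | p2:(4,2)->(4,3)
Step 4: p0:(4,4)->(4,5)->EXIT | p1:(4,4)->(4,5)->EXIT | p2:(4,3)->(4,4)
Step 5: p0:escaped | p1:escaped | p2:(4,4)->(4,5)->EXIT
Exit steps: [4, 4, 5]
First to escape: p0 at step 4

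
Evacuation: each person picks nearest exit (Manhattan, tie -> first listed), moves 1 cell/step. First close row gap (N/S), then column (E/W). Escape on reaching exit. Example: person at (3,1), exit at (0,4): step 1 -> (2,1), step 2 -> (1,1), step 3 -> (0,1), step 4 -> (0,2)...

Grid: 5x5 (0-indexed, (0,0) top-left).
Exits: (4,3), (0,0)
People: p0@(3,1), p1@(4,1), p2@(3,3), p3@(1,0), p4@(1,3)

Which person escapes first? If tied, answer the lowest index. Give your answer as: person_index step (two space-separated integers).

Answer: 2 1

Derivation:
Step 1: p0:(3,1)->(4,1) | p1:(4,1)->(4,2) | p2:(3,3)->(4,3)->EXIT | p3:(1,0)->(0,0)->EXIT | p4:(1,3)->(2,3)
Step 2: p0:(4,1)->(4,2) | p1:(4,2)->(4,3)->EXIT | p2:escaped | p3:escaped | p4:(2,3)->(3,3)
Step 3: p0:(4,2)->(4,3)->EXIT | p1:escaped | p2:escaped | p3:escaped | p4:(3,3)->(4,3)->EXIT
Exit steps: [3, 2, 1, 1, 3]
First to escape: p2 at step 1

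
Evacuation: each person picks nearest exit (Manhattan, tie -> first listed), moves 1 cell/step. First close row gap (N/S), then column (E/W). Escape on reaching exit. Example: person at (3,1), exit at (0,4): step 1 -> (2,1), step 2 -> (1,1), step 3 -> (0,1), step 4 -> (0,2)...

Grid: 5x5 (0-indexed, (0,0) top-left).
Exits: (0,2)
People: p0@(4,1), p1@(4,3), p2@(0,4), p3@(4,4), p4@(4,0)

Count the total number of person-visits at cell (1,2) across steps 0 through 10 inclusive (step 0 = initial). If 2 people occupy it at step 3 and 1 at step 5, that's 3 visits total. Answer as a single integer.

Step 0: p0@(4,1) p1@(4,3) p2@(0,4) p3@(4,4) p4@(4,0) -> at (1,2): 0 [-], cum=0
Step 1: p0@(3,1) p1@(3,3) p2@(0,3) p3@(3,4) p4@(3,0) -> at (1,2): 0 [-], cum=0
Step 2: p0@(2,1) p1@(2,3) p2@ESC p3@(2,4) p4@(2,0) -> at (1,2): 0 [-], cum=0
Step 3: p0@(1,1) p1@(1,3) p2@ESC p3@(1,4) p4@(1,0) -> at (1,2): 0 [-], cum=0
Step 4: p0@(0,1) p1@(0,3) p2@ESC p3@(0,4) p4@(0,0) -> at (1,2): 0 [-], cum=0
Step 5: p0@ESC p1@ESC p2@ESC p3@(0,3) p4@(0,1) -> at (1,2): 0 [-], cum=0
Step 6: p0@ESC p1@ESC p2@ESC p3@ESC p4@ESC -> at (1,2): 0 [-], cum=0
Total visits = 0

Answer: 0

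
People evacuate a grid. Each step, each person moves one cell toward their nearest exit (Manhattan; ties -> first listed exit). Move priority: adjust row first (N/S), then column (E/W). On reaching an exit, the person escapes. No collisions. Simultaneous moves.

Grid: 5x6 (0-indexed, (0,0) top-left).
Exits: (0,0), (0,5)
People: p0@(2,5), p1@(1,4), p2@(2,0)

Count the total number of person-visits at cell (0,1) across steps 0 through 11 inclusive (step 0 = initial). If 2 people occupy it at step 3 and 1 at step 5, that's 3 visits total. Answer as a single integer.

Step 0: p0@(2,5) p1@(1,4) p2@(2,0) -> at (0,1): 0 [-], cum=0
Step 1: p0@(1,5) p1@(0,4) p2@(1,0) -> at (0,1): 0 [-], cum=0
Step 2: p0@ESC p1@ESC p2@ESC -> at (0,1): 0 [-], cum=0
Total visits = 0

Answer: 0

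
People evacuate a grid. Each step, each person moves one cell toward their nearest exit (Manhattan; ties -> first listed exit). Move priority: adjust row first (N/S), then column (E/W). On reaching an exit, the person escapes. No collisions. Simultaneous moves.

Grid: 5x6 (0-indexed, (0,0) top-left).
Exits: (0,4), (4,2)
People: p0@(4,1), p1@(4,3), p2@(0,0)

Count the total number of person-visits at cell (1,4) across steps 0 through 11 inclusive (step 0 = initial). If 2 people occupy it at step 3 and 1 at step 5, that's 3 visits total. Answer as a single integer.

Answer: 0

Derivation:
Step 0: p0@(4,1) p1@(4,3) p2@(0,0) -> at (1,4): 0 [-], cum=0
Step 1: p0@ESC p1@ESC p2@(0,1) -> at (1,4): 0 [-], cum=0
Step 2: p0@ESC p1@ESC p2@(0,2) -> at (1,4): 0 [-], cum=0
Step 3: p0@ESC p1@ESC p2@(0,3) -> at (1,4): 0 [-], cum=0
Step 4: p0@ESC p1@ESC p2@ESC -> at (1,4): 0 [-], cum=0
Total visits = 0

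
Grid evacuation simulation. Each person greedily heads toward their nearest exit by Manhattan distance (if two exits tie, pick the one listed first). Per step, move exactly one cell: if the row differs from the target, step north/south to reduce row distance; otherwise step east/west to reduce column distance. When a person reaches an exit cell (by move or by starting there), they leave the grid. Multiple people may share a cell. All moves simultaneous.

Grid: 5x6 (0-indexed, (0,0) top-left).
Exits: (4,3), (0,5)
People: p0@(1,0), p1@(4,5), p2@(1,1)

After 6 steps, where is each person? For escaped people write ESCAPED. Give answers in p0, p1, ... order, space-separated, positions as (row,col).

Step 1: p0:(1,0)->(2,0) | p1:(4,5)->(4,4) | p2:(1,1)->(2,1)
Step 2: p0:(2,0)->(3,0) | p1:(4,4)->(4,3)->EXIT | p2:(2,1)->(3,1)
Step 3: p0:(3,0)->(4,0) | p1:escaped | p2:(3,1)->(4,1)
Step 4: p0:(4,0)->(4,1) | p1:escaped | p2:(4,1)->(4,2)
Step 5: p0:(4,1)->(4,2) | p1:escaped | p2:(4,2)->(4,3)->EXIT
Step 6: p0:(4,2)->(4,3)->EXIT | p1:escaped | p2:escaped

ESCAPED ESCAPED ESCAPED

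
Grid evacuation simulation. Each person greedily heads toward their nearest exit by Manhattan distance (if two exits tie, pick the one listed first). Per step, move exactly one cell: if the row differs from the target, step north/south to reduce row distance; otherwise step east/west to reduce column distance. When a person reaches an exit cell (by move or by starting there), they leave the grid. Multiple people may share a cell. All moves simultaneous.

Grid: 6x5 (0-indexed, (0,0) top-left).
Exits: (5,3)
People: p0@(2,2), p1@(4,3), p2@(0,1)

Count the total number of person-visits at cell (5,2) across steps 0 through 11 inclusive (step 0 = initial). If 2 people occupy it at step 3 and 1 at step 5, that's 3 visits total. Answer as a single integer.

Step 0: p0@(2,2) p1@(4,3) p2@(0,1) -> at (5,2): 0 [-], cum=0
Step 1: p0@(3,2) p1@ESC p2@(1,1) -> at (5,2): 0 [-], cum=0
Step 2: p0@(4,2) p1@ESC p2@(2,1) -> at (5,2): 0 [-], cum=0
Step 3: p0@(5,2) p1@ESC p2@(3,1) -> at (5,2): 1 [p0], cum=1
Step 4: p0@ESC p1@ESC p2@(4,1) -> at (5,2): 0 [-], cum=1
Step 5: p0@ESC p1@ESC p2@(5,1) -> at (5,2): 0 [-], cum=1
Step 6: p0@ESC p1@ESC p2@(5,2) -> at (5,2): 1 [p2], cum=2
Step 7: p0@ESC p1@ESC p2@ESC -> at (5,2): 0 [-], cum=2
Total visits = 2

Answer: 2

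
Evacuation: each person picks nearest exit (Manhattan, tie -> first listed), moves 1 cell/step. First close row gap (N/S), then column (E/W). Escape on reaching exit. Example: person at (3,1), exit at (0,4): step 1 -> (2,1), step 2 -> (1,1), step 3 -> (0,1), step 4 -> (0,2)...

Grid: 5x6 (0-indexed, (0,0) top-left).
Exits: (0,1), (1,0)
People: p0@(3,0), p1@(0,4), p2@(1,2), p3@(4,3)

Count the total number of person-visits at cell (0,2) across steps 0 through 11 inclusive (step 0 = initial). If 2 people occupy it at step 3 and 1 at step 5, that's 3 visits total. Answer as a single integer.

Step 0: p0@(3,0) p1@(0,4) p2@(1,2) p3@(4,3) -> at (0,2): 0 [-], cum=0
Step 1: p0@(2,0) p1@(0,3) p2@(0,2) p3@(3,3) -> at (0,2): 1 [p2], cum=1
Step 2: p0@ESC p1@(0,2) p2@ESC p3@(2,3) -> at (0,2): 1 [p1], cum=2
Step 3: p0@ESC p1@ESC p2@ESC p3@(1,3) -> at (0,2): 0 [-], cum=2
Step 4: p0@ESC p1@ESC p2@ESC p3@(0,3) -> at (0,2): 0 [-], cum=2
Step 5: p0@ESC p1@ESC p2@ESC p3@(0,2) -> at (0,2): 1 [p3], cum=3
Step 6: p0@ESC p1@ESC p2@ESC p3@ESC -> at (0,2): 0 [-], cum=3
Total visits = 3

Answer: 3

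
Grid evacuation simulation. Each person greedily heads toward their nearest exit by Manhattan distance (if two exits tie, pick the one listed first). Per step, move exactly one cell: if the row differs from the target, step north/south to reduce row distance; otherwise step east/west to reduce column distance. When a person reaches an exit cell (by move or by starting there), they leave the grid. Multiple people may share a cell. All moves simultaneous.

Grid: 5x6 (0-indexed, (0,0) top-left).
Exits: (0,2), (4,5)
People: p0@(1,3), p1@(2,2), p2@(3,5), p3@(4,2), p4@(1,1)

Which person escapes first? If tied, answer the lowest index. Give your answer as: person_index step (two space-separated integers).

Answer: 2 1

Derivation:
Step 1: p0:(1,3)->(0,3) | p1:(2,2)->(1,2) | p2:(3,5)->(4,5)->EXIT | p3:(4,2)->(4,3) | p4:(1,1)->(0,1)
Step 2: p0:(0,3)->(0,2)->EXIT | p1:(1,2)->(0,2)->EXIT | p2:escaped | p3:(4,3)->(4,4) | p4:(0,1)->(0,2)->EXIT
Step 3: p0:escaped | p1:escaped | p2:escaped | p3:(4,4)->(4,5)->EXIT | p4:escaped
Exit steps: [2, 2, 1, 3, 2]
First to escape: p2 at step 1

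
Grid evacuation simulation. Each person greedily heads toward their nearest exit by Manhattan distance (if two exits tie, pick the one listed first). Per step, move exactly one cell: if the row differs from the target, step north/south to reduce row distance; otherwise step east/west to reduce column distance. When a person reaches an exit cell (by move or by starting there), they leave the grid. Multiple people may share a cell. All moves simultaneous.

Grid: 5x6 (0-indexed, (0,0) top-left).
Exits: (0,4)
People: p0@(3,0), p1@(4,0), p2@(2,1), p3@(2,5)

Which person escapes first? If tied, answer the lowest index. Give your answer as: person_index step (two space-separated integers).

Step 1: p0:(3,0)->(2,0) | p1:(4,0)->(3,0) | p2:(2,1)->(1,1) | p3:(2,5)->(1,5)
Step 2: p0:(2,0)->(1,0) | p1:(3,0)->(2,0) | p2:(1,1)->(0,1) | p3:(1,5)->(0,5)
Step 3: p0:(1,0)->(0,0) | p1:(2,0)->(1,0) | p2:(0,1)->(0,2) | p3:(0,5)->(0,4)->EXIT
Step 4: p0:(0,0)->(0,1) | p1:(1,0)->(0,0) | p2:(0,2)->(0,3) | p3:escaped
Step 5: p0:(0,1)->(0,2) | p1:(0,0)->(0,1) | p2:(0,3)->(0,4)->EXIT | p3:escaped
Step 6: p0:(0,2)->(0,3) | p1:(0,1)->(0,2) | p2:escaped | p3:escaped
Step 7: p0:(0,3)->(0,4)->EXIT | p1:(0,2)->(0,3) | p2:escaped | p3:escaped
Step 8: p0:escaped | p1:(0,3)->(0,4)->EXIT | p2:escaped | p3:escaped
Exit steps: [7, 8, 5, 3]
First to escape: p3 at step 3

Answer: 3 3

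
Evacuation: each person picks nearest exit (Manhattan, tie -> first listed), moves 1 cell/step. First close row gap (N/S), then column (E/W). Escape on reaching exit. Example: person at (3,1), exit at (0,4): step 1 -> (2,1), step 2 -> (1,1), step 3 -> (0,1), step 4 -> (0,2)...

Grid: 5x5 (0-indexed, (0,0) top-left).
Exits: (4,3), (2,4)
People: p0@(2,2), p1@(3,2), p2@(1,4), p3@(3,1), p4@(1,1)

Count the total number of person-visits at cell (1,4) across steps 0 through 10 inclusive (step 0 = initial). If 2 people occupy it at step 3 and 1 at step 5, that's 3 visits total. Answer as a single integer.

Step 0: p0@(2,2) p1@(3,2) p2@(1,4) p3@(3,1) p4@(1,1) -> at (1,4): 1 [p2], cum=1
Step 1: p0@(2,3) p1@(4,2) p2@ESC p3@(4,1) p4@(2,1) -> at (1,4): 0 [-], cum=1
Step 2: p0@ESC p1@ESC p2@ESC p3@(4,2) p4@(2,2) -> at (1,4): 0 [-], cum=1
Step 3: p0@ESC p1@ESC p2@ESC p3@ESC p4@(2,3) -> at (1,4): 0 [-], cum=1
Step 4: p0@ESC p1@ESC p2@ESC p3@ESC p4@ESC -> at (1,4): 0 [-], cum=1
Total visits = 1

Answer: 1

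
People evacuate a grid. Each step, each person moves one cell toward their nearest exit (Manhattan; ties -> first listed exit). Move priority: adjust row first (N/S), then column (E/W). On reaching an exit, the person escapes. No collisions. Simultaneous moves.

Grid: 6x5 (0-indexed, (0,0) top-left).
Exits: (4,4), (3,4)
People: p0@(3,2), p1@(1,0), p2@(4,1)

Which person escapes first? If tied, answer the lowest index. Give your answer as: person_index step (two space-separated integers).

Answer: 0 2

Derivation:
Step 1: p0:(3,2)->(3,3) | p1:(1,0)->(2,0) | p2:(4,1)->(4,2)
Step 2: p0:(3,3)->(3,4)->EXIT | p1:(2,0)->(3,0) | p2:(4,2)->(4,3)
Step 3: p0:escaped | p1:(3,0)->(3,1) | p2:(4,3)->(4,4)->EXIT
Step 4: p0:escaped | p1:(3,1)->(3,2) | p2:escaped
Step 5: p0:escaped | p1:(3,2)->(3,3) | p2:escaped
Step 6: p0:escaped | p1:(3,3)->(3,4)->EXIT | p2:escaped
Exit steps: [2, 6, 3]
First to escape: p0 at step 2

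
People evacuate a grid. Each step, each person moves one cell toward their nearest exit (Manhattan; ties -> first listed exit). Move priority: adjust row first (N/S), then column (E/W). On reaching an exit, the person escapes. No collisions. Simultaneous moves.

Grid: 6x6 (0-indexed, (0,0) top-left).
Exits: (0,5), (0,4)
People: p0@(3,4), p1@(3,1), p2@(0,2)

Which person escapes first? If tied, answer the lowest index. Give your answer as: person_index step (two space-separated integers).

Step 1: p0:(3,4)->(2,4) | p1:(3,1)->(2,1) | p2:(0,2)->(0,3)
Step 2: p0:(2,4)->(1,4) | p1:(2,1)->(1,1) | p2:(0,3)->(0,4)->EXIT
Step 3: p0:(1,4)->(0,4)->EXIT | p1:(1,1)->(0,1) | p2:escaped
Step 4: p0:escaped | p1:(0,1)->(0,2) | p2:escaped
Step 5: p0:escaped | p1:(0,2)->(0,3) | p2:escaped
Step 6: p0:escaped | p1:(0,3)->(0,4)->EXIT | p2:escaped
Exit steps: [3, 6, 2]
First to escape: p2 at step 2

Answer: 2 2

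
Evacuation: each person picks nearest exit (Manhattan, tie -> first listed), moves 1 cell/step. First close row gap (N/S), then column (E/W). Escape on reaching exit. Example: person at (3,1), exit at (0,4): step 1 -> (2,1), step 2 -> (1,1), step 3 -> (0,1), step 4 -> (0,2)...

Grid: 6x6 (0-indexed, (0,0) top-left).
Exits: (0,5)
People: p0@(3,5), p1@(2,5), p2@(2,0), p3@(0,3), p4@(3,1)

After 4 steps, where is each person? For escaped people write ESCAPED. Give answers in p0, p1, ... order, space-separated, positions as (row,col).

Step 1: p0:(3,5)->(2,5) | p1:(2,5)->(1,5) | p2:(2,0)->(1,0) | p3:(0,3)->(0,4) | p4:(3,1)->(2,1)
Step 2: p0:(2,5)->(1,5) | p1:(1,5)->(0,5)->EXIT | p2:(1,0)->(0,0) | p3:(0,4)->(0,5)->EXIT | p4:(2,1)->(1,1)
Step 3: p0:(1,5)->(0,5)->EXIT | p1:escaped | p2:(0,0)->(0,1) | p3:escaped | p4:(1,1)->(0,1)
Step 4: p0:escaped | p1:escaped | p2:(0,1)->(0,2) | p3:escaped | p4:(0,1)->(0,2)

ESCAPED ESCAPED (0,2) ESCAPED (0,2)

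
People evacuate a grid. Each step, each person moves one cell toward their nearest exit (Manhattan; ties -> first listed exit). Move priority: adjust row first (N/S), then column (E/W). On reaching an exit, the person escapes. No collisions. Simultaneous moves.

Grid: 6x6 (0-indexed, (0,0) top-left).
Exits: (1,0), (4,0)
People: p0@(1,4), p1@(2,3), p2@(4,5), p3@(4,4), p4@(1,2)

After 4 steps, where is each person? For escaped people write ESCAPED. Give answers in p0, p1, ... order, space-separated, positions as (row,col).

Step 1: p0:(1,4)->(1,3) | p1:(2,3)->(1,3) | p2:(4,5)->(4,4) | p3:(4,4)->(4,3) | p4:(1,2)->(1,1)
Step 2: p0:(1,3)->(1,2) | p1:(1,3)->(1,2) | p2:(4,4)->(4,3) | p3:(4,3)->(4,2) | p4:(1,1)->(1,0)->EXIT
Step 3: p0:(1,2)->(1,1) | p1:(1,2)->(1,1) | p2:(4,3)->(4,2) | p3:(4,2)->(4,1) | p4:escaped
Step 4: p0:(1,1)->(1,0)->EXIT | p1:(1,1)->(1,0)->EXIT | p2:(4,2)->(4,1) | p3:(4,1)->(4,0)->EXIT | p4:escaped

ESCAPED ESCAPED (4,1) ESCAPED ESCAPED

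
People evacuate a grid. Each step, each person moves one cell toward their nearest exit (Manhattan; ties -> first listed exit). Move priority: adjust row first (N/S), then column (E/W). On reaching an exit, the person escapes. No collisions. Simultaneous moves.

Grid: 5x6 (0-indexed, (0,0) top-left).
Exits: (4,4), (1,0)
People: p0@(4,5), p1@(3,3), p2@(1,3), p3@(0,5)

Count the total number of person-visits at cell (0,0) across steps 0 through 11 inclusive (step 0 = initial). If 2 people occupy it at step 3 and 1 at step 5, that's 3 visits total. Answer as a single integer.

Answer: 0

Derivation:
Step 0: p0@(4,5) p1@(3,3) p2@(1,3) p3@(0,5) -> at (0,0): 0 [-], cum=0
Step 1: p0@ESC p1@(4,3) p2@(1,2) p3@(1,5) -> at (0,0): 0 [-], cum=0
Step 2: p0@ESC p1@ESC p2@(1,1) p3@(2,5) -> at (0,0): 0 [-], cum=0
Step 3: p0@ESC p1@ESC p2@ESC p3@(3,5) -> at (0,0): 0 [-], cum=0
Step 4: p0@ESC p1@ESC p2@ESC p3@(4,5) -> at (0,0): 0 [-], cum=0
Step 5: p0@ESC p1@ESC p2@ESC p3@ESC -> at (0,0): 0 [-], cum=0
Total visits = 0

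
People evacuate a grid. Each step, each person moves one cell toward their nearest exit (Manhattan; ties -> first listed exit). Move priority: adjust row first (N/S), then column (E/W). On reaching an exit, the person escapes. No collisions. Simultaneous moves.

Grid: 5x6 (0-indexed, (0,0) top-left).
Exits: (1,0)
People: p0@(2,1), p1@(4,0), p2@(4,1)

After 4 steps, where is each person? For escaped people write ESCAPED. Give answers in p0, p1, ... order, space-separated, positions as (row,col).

Step 1: p0:(2,1)->(1,1) | p1:(4,0)->(3,0) | p2:(4,1)->(3,1)
Step 2: p0:(1,1)->(1,0)->EXIT | p1:(3,0)->(2,0) | p2:(3,1)->(2,1)
Step 3: p0:escaped | p1:(2,0)->(1,0)->EXIT | p2:(2,1)->(1,1)
Step 4: p0:escaped | p1:escaped | p2:(1,1)->(1,0)->EXIT

ESCAPED ESCAPED ESCAPED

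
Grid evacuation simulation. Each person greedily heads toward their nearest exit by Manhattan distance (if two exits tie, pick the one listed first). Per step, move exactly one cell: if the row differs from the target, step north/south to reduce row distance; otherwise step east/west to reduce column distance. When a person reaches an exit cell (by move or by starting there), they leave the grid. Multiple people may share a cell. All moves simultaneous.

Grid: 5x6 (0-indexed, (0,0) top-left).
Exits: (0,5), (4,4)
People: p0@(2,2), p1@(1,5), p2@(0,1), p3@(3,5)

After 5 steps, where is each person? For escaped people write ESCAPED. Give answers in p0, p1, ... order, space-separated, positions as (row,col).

Step 1: p0:(2,2)->(3,2) | p1:(1,5)->(0,5)->EXIT | p2:(0,1)->(0,2) | p3:(3,5)->(4,5)
Step 2: p0:(3,2)->(4,2) | p1:escaped | p2:(0,2)->(0,3) | p3:(4,5)->(4,4)->EXIT
Step 3: p0:(4,2)->(4,3) | p1:escaped | p2:(0,3)->(0,4) | p3:escaped
Step 4: p0:(4,3)->(4,4)->EXIT | p1:escaped | p2:(0,4)->(0,5)->EXIT | p3:escaped

ESCAPED ESCAPED ESCAPED ESCAPED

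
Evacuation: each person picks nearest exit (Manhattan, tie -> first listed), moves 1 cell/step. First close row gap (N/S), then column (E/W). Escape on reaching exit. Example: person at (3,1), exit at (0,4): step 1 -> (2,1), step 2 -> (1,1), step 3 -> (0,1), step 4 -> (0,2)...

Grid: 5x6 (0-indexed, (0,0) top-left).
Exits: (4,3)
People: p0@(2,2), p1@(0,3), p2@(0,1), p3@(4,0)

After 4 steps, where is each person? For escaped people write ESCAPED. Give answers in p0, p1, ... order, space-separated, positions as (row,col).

Step 1: p0:(2,2)->(3,2) | p1:(0,3)->(1,3) | p2:(0,1)->(1,1) | p3:(4,0)->(4,1)
Step 2: p0:(3,2)->(4,2) | p1:(1,3)->(2,3) | p2:(1,1)->(2,1) | p3:(4,1)->(4,2)
Step 3: p0:(4,2)->(4,3)->EXIT | p1:(2,3)->(3,3) | p2:(2,1)->(3,1) | p3:(4,2)->(4,3)->EXIT
Step 4: p0:escaped | p1:(3,3)->(4,3)->EXIT | p2:(3,1)->(4,1) | p3:escaped

ESCAPED ESCAPED (4,1) ESCAPED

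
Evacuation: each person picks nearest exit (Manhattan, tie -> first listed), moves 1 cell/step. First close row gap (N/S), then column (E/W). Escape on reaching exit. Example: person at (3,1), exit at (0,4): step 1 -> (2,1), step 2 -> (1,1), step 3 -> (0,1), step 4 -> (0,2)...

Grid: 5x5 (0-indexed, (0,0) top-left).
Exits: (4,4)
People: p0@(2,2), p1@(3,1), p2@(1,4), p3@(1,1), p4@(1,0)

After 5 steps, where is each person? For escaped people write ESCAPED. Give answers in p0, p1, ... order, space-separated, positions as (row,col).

Step 1: p0:(2,2)->(3,2) | p1:(3,1)->(4,1) | p2:(1,4)->(2,4) | p3:(1,1)->(2,1) | p4:(1,0)->(2,0)
Step 2: p0:(3,2)->(4,2) | p1:(4,1)->(4,2) | p2:(2,4)->(3,4) | p3:(2,1)->(3,1) | p4:(2,0)->(3,0)
Step 3: p0:(4,2)->(4,3) | p1:(4,2)->(4,3) | p2:(3,4)->(4,4)->EXIT | p3:(3,1)->(4,1) | p4:(3,0)->(4,0)
Step 4: p0:(4,3)->(4,4)->EXIT | p1:(4,3)->(4,4)->EXIT | p2:escaped | p3:(4,1)->(4,2) | p4:(4,0)->(4,1)
Step 5: p0:escaped | p1:escaped | p2:escaped | p3:(4,2)->(4,3) | p4:(4,1)->(4,2)

ESCAPED ESCAPED ESCAPED (4,3) (4,2)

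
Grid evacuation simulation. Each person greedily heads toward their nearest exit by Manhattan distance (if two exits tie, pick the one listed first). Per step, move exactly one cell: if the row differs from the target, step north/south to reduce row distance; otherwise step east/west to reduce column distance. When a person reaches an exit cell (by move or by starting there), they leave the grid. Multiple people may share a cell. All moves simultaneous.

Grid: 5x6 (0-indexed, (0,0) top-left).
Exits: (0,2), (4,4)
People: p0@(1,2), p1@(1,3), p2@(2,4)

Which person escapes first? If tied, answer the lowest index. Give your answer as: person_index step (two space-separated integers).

Step 1: p0:(1,2)->(0,2)->EXIT | p1:(1,3)->(0,3) | p2:(2,4)->(3,4)
Step 2: p0:escaped | p1:(0,3)->(0,2)->EXIT | p2:(3,4)->(4,4)->EXIT
Exit steps: [1, 2, 2]
First to escape: p0 at step 1

Answer: 0 1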